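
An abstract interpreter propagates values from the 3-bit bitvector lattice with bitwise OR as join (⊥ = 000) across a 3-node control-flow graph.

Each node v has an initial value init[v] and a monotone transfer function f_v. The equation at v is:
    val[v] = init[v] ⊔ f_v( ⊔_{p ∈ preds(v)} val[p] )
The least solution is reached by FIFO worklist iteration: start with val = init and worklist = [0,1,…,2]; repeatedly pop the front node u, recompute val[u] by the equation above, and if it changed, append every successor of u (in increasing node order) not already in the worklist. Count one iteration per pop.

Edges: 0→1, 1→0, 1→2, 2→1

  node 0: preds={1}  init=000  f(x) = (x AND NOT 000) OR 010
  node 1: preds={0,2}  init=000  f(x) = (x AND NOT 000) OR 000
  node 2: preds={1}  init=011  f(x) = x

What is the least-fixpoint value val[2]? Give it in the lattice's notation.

Worklist (5 pops):
  #1 pop 0: in=000 → 010 (was 000); enqueue []
  #2 pop 1: in=011 → 011 (was 000); enqueue [0]
  #3 pop 2: in=011 → 011 (no change)
  #4 pop 0: in=011 → 011 (was 010); enqueue [1]
  #5 pop 1: in=011 → 011 (no change)

Fixpoint:
  val[0] = 011
  val[1] = 011
  val[2] = 011

011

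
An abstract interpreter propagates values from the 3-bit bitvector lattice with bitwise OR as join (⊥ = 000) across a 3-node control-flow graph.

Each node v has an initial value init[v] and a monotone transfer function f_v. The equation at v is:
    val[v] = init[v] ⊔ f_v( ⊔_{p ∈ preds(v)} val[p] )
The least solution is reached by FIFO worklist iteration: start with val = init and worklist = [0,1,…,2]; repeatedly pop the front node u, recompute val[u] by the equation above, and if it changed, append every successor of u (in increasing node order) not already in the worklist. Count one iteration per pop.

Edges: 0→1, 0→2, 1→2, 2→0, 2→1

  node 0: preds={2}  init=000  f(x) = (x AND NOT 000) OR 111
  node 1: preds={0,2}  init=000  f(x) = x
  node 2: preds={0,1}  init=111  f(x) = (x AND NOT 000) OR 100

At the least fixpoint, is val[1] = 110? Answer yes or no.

Trace (3 dequeues):
  [1] u=0 | in 111 | out 111 | prev 000 | push {}
  [2] u=1 | in 111 | out 111 | prev 000 | push {}
  [3] u=2 | in 111 | out 111 | ==

Converged values:
  [0] 111
  [1] 111
  [2] 111

no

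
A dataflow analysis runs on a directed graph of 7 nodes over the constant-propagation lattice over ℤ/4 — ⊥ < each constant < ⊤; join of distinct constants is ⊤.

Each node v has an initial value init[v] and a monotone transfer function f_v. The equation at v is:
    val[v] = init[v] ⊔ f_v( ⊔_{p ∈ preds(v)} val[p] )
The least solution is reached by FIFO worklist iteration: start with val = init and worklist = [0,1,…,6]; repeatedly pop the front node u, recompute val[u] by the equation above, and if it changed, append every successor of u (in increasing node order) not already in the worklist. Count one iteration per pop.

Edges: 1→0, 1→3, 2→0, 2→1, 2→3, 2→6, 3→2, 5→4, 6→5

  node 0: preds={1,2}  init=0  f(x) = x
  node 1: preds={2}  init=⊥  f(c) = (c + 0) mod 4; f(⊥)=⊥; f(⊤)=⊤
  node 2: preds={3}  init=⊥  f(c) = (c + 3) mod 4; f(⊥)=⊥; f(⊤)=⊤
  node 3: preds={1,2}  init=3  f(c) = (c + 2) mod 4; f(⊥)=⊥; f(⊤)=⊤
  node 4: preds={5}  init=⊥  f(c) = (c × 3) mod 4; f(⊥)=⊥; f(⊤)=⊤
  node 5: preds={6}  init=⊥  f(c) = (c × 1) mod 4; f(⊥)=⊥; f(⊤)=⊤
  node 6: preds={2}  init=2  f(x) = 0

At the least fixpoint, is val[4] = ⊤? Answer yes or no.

yes

Iteration log — 19 steps:
  step 1. node 0  ⊔preds=⊥  new=0  stable
  step 2. node 1  ⊔preds=⊥  new=⊥  stable
  step 3. node 2  ⊔preds=3  new=2  old=⊥  +wl: 0,1
  step 4. node 3  ⊔preds=2  new=⊤  old=3  +wl: 2
  step 5. node 4  ⊔preds=⊥  new=⊥  stable
  step 6. node 5  ⊔preds=2  new=2  old=⊥  +wl: 4
  step 7. node 6  ⊔preds=2  new=⊤  old=2  +wl: 5
  step 8. node 0  ⊔preds=2  new=⊤  old=0  +wl: 
  step 9. node 1  ⊔preds=2  new=2  old=⊥  +wl: 0,3
  step 10. node 2  ⊔preds=⊤  new=⊤  old=2  +wl: 1,6
  step 11. node 4  ⊔preds=2  new=2  old=⊥  +wl: 
  step 12. node 5  ⊔preds=⊤  new=⊤  old=2  +wl: 4
  step 13. node 0  ⊔preds=⊤  new=⊤  stable
  step 14. node 3  ⊔preds=⊤  new=⊤  stable
  step 15. node 1  ⊔preds=⊤  new=⊤  old=2  +wl: 0,3
  step 16. node 6  ⊔preds=⊤  new=⊤  stable
  step 17. node 4  ⊔preds=⊤  new=⊤  old=2  +wl: 
  step 18. node 0  ⊔preds=⊤  new=⊤  stable
  step 19. node 3  ⊔preds=⊤  new=⊤  stable

Least fixpoint reached:
  node 0: ⊤
  node 1: ⊤
  node 2: ⊤
  node 3: ⊤
  node 4: ⊤
  node 5: ⊤
  node 6: ⊤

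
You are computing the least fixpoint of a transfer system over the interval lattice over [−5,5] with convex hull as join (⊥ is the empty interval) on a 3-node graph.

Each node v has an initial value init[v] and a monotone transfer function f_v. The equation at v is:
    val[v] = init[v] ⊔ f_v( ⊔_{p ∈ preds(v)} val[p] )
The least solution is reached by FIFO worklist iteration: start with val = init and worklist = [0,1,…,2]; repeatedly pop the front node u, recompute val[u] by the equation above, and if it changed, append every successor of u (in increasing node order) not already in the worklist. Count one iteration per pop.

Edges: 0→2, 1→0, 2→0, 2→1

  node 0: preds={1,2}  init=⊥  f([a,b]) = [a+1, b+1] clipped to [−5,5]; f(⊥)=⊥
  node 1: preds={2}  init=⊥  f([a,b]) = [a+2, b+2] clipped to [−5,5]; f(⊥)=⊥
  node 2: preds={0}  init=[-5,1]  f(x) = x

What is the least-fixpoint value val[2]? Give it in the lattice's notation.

[-5,5]

Trace (11 dequeues):
  [1] u=0 | in [-5,1] | out [-4,2] | prev ⊥ | push {}
  [2] u=1 | in [-5,1] | out [-3,3] | prev ⊥ | push {0}
  [3] u=2 | in [-4,2] | out [-5,2] | prev [-5,1] | push {1}
  [4] u=0 | in [-5,3] | out [-4,4] | prev [-4,2] | push {2}
  [5] u=1 | in [-5,2] | out [-3,4] | prev [-3,3] | push {0}
  [6] u=2 | in [-4,4] | out [-5,4] | prev [-5,2] | push {1}
  [7] u=0 | in [-5,4] | out [-4,5] | prev [-4,4] | push {2}
  [8] u=1 | in [-5,4] | out [-3,5] | prev [-3,4] | push {0}
  [9] u=2 | in [-4,5] | out [-5,5] | prev [-5,4] | push {1}
  [10] u=0 | in [-5,5] | out [-4,5] | ==
  [11] u=1 | in [-5,5] | out [-3,5] | ==

Converged values:
  [0] [-4,5]
  [1] [-3,5]
  [2] [-5,5]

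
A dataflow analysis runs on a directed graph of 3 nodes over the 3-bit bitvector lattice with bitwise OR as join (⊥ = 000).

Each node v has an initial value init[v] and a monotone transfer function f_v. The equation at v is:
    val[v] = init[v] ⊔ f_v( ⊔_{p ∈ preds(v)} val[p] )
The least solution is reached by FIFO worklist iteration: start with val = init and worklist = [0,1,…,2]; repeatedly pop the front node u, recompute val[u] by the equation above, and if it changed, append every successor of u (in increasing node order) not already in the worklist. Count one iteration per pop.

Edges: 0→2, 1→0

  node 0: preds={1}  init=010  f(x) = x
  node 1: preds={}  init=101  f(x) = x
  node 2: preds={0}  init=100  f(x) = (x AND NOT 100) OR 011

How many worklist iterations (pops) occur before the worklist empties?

3

Trace (3 dequeues):
  [1] u=0 | in 101 | out 111 | prev 010 | push {}
  [2] u=1 | in 000 | out 101 | ==
  [3] u=2 | in 111 | out 111 | prev 100 | push {}

Converged values:
  [0] 111
  [1] 101
  [2] 111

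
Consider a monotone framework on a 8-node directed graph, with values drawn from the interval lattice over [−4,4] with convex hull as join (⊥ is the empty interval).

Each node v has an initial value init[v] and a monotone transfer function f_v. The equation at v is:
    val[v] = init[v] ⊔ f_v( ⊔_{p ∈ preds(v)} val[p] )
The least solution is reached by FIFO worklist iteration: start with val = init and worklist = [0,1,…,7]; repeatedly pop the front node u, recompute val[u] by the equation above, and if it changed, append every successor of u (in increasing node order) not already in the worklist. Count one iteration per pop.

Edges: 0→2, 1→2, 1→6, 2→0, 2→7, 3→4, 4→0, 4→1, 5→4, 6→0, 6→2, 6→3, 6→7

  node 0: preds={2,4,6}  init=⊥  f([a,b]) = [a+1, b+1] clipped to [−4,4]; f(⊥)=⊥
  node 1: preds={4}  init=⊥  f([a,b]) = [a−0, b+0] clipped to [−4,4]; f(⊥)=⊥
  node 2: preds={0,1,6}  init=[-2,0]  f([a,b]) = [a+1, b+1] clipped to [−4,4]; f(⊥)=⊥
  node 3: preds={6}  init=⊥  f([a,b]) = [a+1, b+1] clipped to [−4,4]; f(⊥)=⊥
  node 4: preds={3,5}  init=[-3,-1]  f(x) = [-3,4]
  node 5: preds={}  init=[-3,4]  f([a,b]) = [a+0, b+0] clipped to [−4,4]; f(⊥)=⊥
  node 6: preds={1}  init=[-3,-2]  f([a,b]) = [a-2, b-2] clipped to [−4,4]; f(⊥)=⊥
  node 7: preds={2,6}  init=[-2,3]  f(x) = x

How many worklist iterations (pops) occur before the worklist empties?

19

Trace (19 dequeues):
  [1] u=0 | in [-3,0] | out [-2,1] | prev ⊥ | push {}
  [2] u=1 | in [-3,-1] | out [-3,-1] | prev ⊥ | push {}
  [3] u=2 | in [-3,1] | out [-2,2] | prev [-2,0] | push {0}
  [4] u=3 | in [-3,-2] | out [-2,-1] | prev ⊥ | push {}
  [5] u=4 | in [-3,4] | out [-3,4] | prev [-3,-1] | push {1}
  [6] u=5 | in ⊥ | out [-3,4] | ==
  [7] u=6 | in [-3,-1] | out [-4,-2] | prev [-3,-2] | push {2,3}
  [8] u=7 | in [-4,2] | out [-4,3] | prev [-2,3] | push {}
  [9] u=0 | in [-4,4] | out [-3,4] | prev [-2,1] | push {}
  [10] u=1 | in [-3,4] | out [-3,4] | prev [-3,-1] | push {6}
  [11] u=2 | in [-4,4] | out [-3,4] | prev [-2,2] | push {0,7}
  [12] u=3 | in [-4,-2] | out [-3,-1] | prev [-2,-1] | push {4}
  [13] u=6 | in [-3,4] | out [-4,2] | prev [-4,-2] | push {2,3}
  [14] u=0 | in [-4,4] | out [-3,4] | ==
  [15] u=7 | in [-4,4] | out [-4,4] | prev [-4,3] | push {}
  [16] u=4 | in [-3,4] | out [-3,4] | ==
  [17] u=2 | in [-4,4] | out [-3,4] | ==
  [18] u=3 | in [-4,2] | out [-3,3] | prev [-3,-1] | push {4}
  [19] u=4 | in [-3,4] | out [-3,4] | ==

Converged values:
  [0] [-3,4]
  [1] [-3,4]
  [2] [-3,4]
  [3] [-3,3]
  [4] [-3,4]
  [5] [-3,4]
  [6] [-4,2]
  [7] [-4,4]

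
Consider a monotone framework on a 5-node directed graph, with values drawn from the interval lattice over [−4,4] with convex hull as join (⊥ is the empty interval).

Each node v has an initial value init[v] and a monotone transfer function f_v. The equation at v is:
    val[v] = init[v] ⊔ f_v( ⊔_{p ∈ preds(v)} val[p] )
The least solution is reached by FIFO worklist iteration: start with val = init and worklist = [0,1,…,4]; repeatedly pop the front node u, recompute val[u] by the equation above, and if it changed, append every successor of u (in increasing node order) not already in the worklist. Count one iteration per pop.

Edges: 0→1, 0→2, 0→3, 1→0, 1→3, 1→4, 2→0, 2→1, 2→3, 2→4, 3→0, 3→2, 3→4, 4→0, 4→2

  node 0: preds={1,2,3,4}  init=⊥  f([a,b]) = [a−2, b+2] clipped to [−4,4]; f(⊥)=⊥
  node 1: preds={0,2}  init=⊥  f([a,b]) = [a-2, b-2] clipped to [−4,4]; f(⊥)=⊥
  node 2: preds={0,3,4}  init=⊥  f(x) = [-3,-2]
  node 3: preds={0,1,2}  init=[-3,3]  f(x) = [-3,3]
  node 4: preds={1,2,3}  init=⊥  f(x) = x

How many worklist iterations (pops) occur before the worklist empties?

Worklist (8 pops):
  #1 pop 0: in=[-3,3] → [-4,4] (was ⊥); enqueue []
  #2 pop 1: in=[-4,4] → [-4,2] (was ⊥); enqueue [0]
  #3 pop 2: in=[-4,4] → [-3,-2] (was ⊥); enqueue [1]
  #4 pop 3: in=[-4,4] → [-3,3] (no change)
  #5 pop 4: in=[-4,3] → [-4,3] (was ⊥); enqueue [2]
  #6 pop 0: in=[-4,3] → [-4,4] (no change)
  #7 pop 1: in=[-4,4] → [-4,2] (no change)
  #8 pop 2: in=[-4,4] → [-3,-2] (no change)

Fixpoint:
  val[0] = [-4,4]
  val[1] = [-4,2]
  val[2] = [-3,-2]
  val[3] = [-3,3]
  val[4] = [-4,3]

8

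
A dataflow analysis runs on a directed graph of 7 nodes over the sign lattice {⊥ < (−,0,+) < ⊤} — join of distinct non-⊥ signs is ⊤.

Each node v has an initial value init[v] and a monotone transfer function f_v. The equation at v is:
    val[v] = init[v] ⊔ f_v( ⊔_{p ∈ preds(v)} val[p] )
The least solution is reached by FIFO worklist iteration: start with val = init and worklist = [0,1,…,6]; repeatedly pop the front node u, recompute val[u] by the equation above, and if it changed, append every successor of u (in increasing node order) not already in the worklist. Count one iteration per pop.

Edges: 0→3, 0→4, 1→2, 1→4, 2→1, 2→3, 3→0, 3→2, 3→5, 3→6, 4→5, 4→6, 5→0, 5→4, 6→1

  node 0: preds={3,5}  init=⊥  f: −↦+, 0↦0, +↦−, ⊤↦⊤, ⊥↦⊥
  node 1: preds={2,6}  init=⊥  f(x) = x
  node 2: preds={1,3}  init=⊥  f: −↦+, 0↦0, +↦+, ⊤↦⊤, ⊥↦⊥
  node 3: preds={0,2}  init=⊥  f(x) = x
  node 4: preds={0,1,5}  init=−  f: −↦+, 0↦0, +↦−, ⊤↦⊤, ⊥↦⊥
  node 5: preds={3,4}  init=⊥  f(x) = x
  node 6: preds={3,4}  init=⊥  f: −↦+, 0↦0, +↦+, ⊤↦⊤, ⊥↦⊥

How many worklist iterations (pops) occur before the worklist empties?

25

Worklist (25 pops):
  #1 pop 0: in=⊥ → ⊥ (no change)
  #2 pop 1: in=⊥ → ⊥ (no change)
  #3 pop 2: in=⊥ → ⊥ (no change)
  #4 pop 3: in=⊥ → ⊥ (no change)
  #5 pop 4: in=⊥ → − (no change)
  #6 pop 5: in=− → − (was ⊥); enqueue [0,4]
  #7 pop 6: in=− → + (was ⊥); enqueue [1]
  #8 pop 0: in=− → + (was ⊥); enqueue [3]
  #9 pop 4: in=⊤ → ⊤ (was −); enqueue [5,6]
  #10 pop 1: in=+ → + (was ⊥); enqueue [2,4]
  #11 pop 3: in=+ → + (was ⊥); enqueue [0]
  #12 pop 5: in=⊤ → ⊤ (was −); enqueue []
  #13 pop 6: in=⊤ → ⊤ (was +); enqueue [1]
  #14 pop 2: in=+ → + (was ⊥); enqueue [3]
  #15 pop 4: in=⊤ → ⊤ (no change)
  #16 pop 0: in=⊤ → ⊤ (was +); enqueue [4]
  #17 pop 1: in=⊤ → ⊤ (was +); enqueue [2]
  #18 pop 3: in=⊤ → ⊤ (was +); enqueue [0,5,6]
  #19 pop 4: in=⊤ → ⊤ (no change)
  #20 pop 2: in=⊤ → ⊤ (was +); enqueue [1,3]
  #21 pop 0: in=⊤ → ⊤ (no change)
  #22 pop 5: in=⊤ → ⊤ (no change)
  #23 pop 6: in=⊤ → ⊤ (no change)
  #24 pop 1: in=⊤ → ⊤ (no change)
  #25 pop 3: in=⊤ → ⊤ (no change)

Fixpoint:
  val[0] = ⊤
  val[1] = ⊤
  val[2] = ⊤
  val[3] = ⊤
  val[4] = ⊤
  val[5] = ⊤
  val[6] = ⊤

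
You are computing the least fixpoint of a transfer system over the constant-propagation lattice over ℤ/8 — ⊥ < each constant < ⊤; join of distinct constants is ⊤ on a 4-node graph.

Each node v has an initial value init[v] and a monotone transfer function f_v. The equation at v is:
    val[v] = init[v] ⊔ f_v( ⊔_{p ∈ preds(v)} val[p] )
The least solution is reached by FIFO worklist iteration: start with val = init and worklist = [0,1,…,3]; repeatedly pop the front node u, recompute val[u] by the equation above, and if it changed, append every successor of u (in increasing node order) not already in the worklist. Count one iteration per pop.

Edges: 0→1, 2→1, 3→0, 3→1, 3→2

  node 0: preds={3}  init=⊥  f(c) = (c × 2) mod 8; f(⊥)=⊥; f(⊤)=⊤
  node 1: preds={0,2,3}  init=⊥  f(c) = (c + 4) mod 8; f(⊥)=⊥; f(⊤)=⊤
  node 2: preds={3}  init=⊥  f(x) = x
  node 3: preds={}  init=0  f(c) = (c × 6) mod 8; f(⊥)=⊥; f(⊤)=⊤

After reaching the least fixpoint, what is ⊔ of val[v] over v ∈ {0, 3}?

0

Trace (5 dequeues):
  [1] u=0 | in 0 | out 0 | prev ⊥ | push {}
  [2] u=1 | in 0 | out 4 | prev ⊥ | push {}
  [3] u=2 | in 0 | out 0 | prev ⊥ | push {1}
  [4] u=3 | in ⊥ | out 0 | ==
  [5] u=1 | in 0 | out 4 | ==

Converged values:
  [0] 0
  [1] 4
  [2] 0
  [3] 0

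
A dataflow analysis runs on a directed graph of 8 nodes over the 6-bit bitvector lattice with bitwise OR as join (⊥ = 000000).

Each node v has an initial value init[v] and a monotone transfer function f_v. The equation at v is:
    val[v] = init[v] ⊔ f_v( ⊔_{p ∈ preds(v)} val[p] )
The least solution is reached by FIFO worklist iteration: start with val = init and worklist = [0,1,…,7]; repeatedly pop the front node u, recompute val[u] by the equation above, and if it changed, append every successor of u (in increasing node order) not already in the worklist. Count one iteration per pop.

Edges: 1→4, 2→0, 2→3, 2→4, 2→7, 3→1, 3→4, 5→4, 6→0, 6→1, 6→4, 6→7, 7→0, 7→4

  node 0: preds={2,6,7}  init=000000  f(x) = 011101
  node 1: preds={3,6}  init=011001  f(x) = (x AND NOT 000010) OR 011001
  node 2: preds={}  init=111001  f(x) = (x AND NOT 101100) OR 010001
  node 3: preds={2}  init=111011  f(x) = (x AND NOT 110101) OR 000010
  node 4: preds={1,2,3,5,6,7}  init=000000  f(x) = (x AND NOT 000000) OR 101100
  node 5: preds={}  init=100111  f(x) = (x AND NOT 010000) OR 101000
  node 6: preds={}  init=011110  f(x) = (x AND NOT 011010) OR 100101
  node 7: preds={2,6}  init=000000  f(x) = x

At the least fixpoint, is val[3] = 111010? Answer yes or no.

no

Worklist (11 pops):
  #1 pop 0: in=111111 → 011101 (was 000000); enqueue []
  #2 pop 1: in=111111 → 111101 (was 011001); enqueue []
  #3 pop 2: in=000000 → 111001 (no change)
  #4 pop 3: in=111001 → 111011 (no change)
  #5 pop 4: in=111111 → 111111 (was 000000); enqueue []
  #6 pop 5: in=000000 → 101111 (was 100111); enqueue [4]
  #7 pop 6: in=000000 → 111111 (was 011110); enqueue [0,1]
  #8 pop 7: in=111111 → 111111 (was 000000); enqueue []
  #9 pop 4: in=111111 → 111111 (no change)
  #10 pop 0: in=111111 → 011101 (no change)
  #11 pop 1: in=111111 → 111101 (no change)

Fixpoint:
  val[0] = 011101
  val[1] = 111101
  val[2] = 111001
  val[3] = 111011
  val[4] = 111111
  val[5] = 101111
  val[6] = 111111
  val[7] = 111111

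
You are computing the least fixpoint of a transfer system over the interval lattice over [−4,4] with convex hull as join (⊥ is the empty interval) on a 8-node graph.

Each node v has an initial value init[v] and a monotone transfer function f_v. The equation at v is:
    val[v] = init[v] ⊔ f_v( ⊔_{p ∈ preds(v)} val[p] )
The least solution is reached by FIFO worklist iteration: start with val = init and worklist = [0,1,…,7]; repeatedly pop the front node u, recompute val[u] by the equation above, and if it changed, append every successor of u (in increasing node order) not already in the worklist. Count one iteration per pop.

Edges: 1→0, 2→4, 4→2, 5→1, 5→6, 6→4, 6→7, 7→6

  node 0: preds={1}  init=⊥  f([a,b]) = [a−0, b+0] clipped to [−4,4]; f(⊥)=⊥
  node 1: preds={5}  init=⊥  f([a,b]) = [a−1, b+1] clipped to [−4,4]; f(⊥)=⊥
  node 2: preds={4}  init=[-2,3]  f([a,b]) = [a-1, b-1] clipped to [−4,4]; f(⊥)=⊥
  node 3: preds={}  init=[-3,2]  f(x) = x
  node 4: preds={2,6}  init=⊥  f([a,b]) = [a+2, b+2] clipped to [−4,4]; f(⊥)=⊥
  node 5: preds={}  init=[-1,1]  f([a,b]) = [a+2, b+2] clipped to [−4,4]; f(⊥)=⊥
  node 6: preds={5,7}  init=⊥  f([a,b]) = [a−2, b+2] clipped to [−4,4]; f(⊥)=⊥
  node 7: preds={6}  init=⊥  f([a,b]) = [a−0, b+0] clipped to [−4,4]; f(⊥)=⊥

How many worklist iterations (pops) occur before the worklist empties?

18

Trace (18 dequeues):
  [1] u=0 | in ⊥ | out ⊥ | ==
  [2] u=1 | in [-1,1] | out [-2,2] | prev ⊥ | push {0}
  [3] u=2 | in ⊥ | out [-2,3] | ==
  [4] u=3 | in ⊥ | out [-3,2] | ==
  [5] u=4 | in [-2,3] | out [0,4] | prev ⊥ | push {2}
  [6] u=5 | in ⊥ | out [-1,1] | ==
  [7] u=6 | in [-1,1] | out [-3,3] | prev ⊥ | push {4}
  [8] u=7 | in [-3,3] | out [-3,3] | prev ⊥ | push {6}
  [9] u=0 | in [-2,2] | out [-2,2] | prev ⊥ | push {}
  [10] u=2 | in [0,4] | out [-2,3] | ==
  [11] u=4 | in [-3,3] | out [-1,4] | prev [0,4] | push {2}
  [12] u=6 | in [-3,3] | out [-4,4] | prev [-3,3] | push {4,7}
  [13] u=2 | in [-1,4] | out [-2,3] | ==
  [14] u=4 | in [-4,4] | out [-2,4] | prev [-1,4] | push {2}
  [15] u=7 | in [-4,4] | out [-4,4] | prev [-3,3] | push {6}
  [16] u=2 | in [-2,4] | out [-3,3] | prev [-2,3] | push {4}
  [17] u=6 | in [-4,4] | out [-4,4] | ==
  [18] u=4 | in [-4,4] | out [-2,4] | ==

Converged values:
  [0] [-2,2]
  [1] [-2,2]
  [2] [-3,3]
  [3] [-3,2]
  [4] [-2,4]
  [5] [-1,1]
  [6] [-4,4]
  [7] [-4,4]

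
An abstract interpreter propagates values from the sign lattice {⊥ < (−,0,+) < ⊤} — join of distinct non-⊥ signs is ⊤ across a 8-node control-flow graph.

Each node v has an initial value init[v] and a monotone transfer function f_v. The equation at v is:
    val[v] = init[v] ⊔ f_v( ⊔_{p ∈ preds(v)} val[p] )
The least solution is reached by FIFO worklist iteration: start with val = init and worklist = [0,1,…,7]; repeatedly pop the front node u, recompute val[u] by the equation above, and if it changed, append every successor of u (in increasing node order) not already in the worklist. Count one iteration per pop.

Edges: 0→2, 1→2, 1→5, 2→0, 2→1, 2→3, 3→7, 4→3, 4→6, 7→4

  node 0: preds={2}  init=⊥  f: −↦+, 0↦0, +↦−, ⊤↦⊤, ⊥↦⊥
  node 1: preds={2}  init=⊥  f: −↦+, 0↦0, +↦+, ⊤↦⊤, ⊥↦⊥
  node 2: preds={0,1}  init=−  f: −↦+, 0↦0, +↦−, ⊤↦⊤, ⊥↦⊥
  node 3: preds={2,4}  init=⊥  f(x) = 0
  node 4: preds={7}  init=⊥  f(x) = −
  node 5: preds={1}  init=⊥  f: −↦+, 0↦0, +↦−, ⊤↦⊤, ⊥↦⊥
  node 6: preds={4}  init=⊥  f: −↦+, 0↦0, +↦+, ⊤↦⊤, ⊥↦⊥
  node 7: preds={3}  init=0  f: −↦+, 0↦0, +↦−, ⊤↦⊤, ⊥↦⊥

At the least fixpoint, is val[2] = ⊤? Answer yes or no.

no

Iteration log — 9 steps:
  step 1. node 0  ⊔preds=−  new=+  old=⊥  +wl: 
  step 2. node 1  ⊔preds=−  new=+  old=⊥  +wl: 
  step 3. node 2  ⊔preds=+  new=−  stable
  step 4. node 3  ⊔preds=−  new=0  old=⊥  +wl: 
  step 5. node 4  ⊔preds=0  new=−  old=⊥  +wl: 3
  step 6. node 5  ⊔preds=+  new=−  old=⊥  +wl: 
  step 7. node 6  ⊔preds=−  new=+  old=⊥  +wl: 
  step 8. node 7  ⊔preds=0  new=0  stable
  step 9. node 3  ⊔preds=−  new=0  stable

Least fixpoint reached:
  node 0: +
  node 1: +
  node 2: −
  node 3: 0
  node 4: −
  node 5: −
  node 6: +
  node 7: 0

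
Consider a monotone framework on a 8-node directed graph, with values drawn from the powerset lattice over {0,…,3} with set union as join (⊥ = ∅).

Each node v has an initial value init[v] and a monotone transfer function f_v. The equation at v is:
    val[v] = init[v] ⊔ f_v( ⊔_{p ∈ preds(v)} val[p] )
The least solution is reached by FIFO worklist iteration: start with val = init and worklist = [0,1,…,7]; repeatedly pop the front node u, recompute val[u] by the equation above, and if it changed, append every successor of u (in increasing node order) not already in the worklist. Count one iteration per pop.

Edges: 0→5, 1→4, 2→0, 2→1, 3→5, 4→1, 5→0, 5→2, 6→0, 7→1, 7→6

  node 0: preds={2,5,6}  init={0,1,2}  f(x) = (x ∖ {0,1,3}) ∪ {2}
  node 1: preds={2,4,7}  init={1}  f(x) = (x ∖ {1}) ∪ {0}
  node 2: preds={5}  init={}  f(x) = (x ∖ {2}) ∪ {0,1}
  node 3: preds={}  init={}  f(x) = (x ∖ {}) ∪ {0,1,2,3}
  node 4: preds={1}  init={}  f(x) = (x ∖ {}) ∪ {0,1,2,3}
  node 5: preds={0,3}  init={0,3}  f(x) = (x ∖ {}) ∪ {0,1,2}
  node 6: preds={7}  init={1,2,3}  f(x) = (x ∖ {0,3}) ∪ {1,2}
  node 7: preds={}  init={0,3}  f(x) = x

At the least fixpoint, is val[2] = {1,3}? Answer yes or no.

Iteration log — 12 steps:
  step 1. node 0  ⊔preds={0,1,2,3}  new={0,1,2}  stable
  step 2. node 1  ⊔preds={0,3}  new={0,1,3}  old={1}  +wl: 
  step 3. node 2  ⊔preds={0,3}  new={0,1,3}  old={}  +wl: 0,1
  step 4. node 3  ⊔preds={}  new={0,1,2,3}  old={}  +wl: 
  step 5. node 4  ⊔preds={0,1,3}  new={0,1,2,3}  old={}  +wl: 
  step 6. node 5  ⊔preds={0,1,2,3}  new={0,1,2,3}  old={0,3}  +wl: 2
  step 7. node 6  ⊔preds={0,3}  new={1,2,3}  stable
  step 8. node 7  ⊔preds={}  new={0,3}  stable
  step 9. node 0  ⊔preds={0,1,2,3}  new={0,1,2}  stable
  step 10. node 1  ⊔preds={0,1,2,3}  new={0,1,2,3}  old={0,1,3}  +wl: 4
  step 11. node 2  ⊔preds={0,1,2,3}  new={0,1,3}  stable
  step 12. node 4  ⊔preds={0,1,2,3}  new={0,1,2,3}  stable

Least fixpoint reached:
  node 0: {0,1,2}
  node 1: {0,1,2,3}
  node 2: {0,1,3}
  node 3: {0,1,2,3}
  node 4: {0,1,2,3}
  node 5: {0,1,2,3}
  node 6: {1,2,3}
  node 7: {0,3}

no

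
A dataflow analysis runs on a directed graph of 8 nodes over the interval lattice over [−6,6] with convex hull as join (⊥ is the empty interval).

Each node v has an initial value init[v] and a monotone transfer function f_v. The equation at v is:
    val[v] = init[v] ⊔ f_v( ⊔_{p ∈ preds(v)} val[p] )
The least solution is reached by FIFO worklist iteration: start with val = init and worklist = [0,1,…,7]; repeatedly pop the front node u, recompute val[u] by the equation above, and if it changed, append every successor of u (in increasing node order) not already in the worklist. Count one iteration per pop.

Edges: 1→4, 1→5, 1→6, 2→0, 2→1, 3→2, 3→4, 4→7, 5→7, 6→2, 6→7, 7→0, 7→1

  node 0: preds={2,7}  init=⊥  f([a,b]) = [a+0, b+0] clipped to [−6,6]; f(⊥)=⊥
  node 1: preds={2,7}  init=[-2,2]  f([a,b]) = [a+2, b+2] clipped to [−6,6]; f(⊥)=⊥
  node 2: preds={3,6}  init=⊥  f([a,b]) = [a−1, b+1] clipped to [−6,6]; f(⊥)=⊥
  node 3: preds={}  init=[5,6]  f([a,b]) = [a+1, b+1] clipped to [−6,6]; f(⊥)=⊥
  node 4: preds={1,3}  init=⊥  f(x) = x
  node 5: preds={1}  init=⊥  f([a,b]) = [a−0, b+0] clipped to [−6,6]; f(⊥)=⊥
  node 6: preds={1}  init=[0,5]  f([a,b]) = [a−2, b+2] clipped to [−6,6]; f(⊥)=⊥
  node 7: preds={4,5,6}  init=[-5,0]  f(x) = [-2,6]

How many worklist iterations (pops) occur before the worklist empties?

Iteration log — 23 steps:
  step 1. node 0  ⊔preds=[-5,0]  new=[-5,0]  old=⊥  +wl: 
  step 2. node 1  ⊔preds=[-5,0]  new=[-3,2]  old=[-2,2]  +wl: 
  step 3. node 2  ⊔preds=[0,6]  new=[-1,6]  old=⊥  +wl: 0,1
  step 4. node 3  ⊔preds=⊥  new=[5,6]  stable
  step 5. node 4  ⊔preds=[-3,6]  new=[-3,6]  old=⊥  +wl: 
  step 6. node 5  ⊔preds=[-3,2]  new=[-3,2]  old=⊥  +wl: 
  step 7. node 6  ⊔preds=[-3,2]  new=[-5,5]  old=[0,5]  +wl: 2
  step 8. node 7  ⊔preds=[-5,6]  new=[-5,6]  old=[-5,0]  +wl: 
  step 9. node 0  ⊔preds=[-5,6]  new=[-5,6]  old=[-5,0]  +wl: 
  step 10. node 1  ⊔preds=[-5,6]  new=[-3,6]  old=[-3,2]  +wl: 4,5,6
  step 11. node 2  ⊔preds=[-5,6]  new=[-6,6]  old=[-1,6]  +wl: 0,1
  step 12. node 4  ⊔preds=[-3,6]  new=[-3,6]  stable
  step 13. node 5  ⊔preds=[-3,6]  new=[-3,6]  old=[-3,2]  +wl: 7
  step 14. node 6  ⊔preds=[-3,6]  new=[-5,6]  old=[-5,5]  +wl: 2
  step 15. node 0  ⊔preds=[-6,6]  new=[-6,6]  old=[-5,6]  +wl: 
  step 16. node 1  ⊔preds=[-6,6]  new=[-4,6]  old=[-3,6]  +wl: 4,5,6
  step 17. node 7  ⊔preds=[-5,6]  new=[-5,6]  stable
  step 18. node 2  ⊔preds=[-5,6]  new=[-6,6]  stable
  step 19. node 4  ⊔preds=[-4,6]  new=[-4,6]  old=[-3,6]  +wl: 7
  step 20. node 5  ⊔preds=[-4,6]  new=[-4,6]  old=[-3,6]  +wl: 
  step 21. node 6  ⊔preds=[-4,6]  new=[-6,6]  old=[-5,6]  +wl: 2
  step 22. node 7  ⊔preds=[-6,6]  new=[-5,6]  stable
  step 23. node 2  ⊔preds=[-6,6]  new=[-6,6]  stable

Least fixpoint reached:
  node 0: [-6,6]
  node 1: [-4,6]
  node 2: [-6,6]
  node 3: [5,6]
  node 4: [-4,6]
  node 5: [-4,6]
  node 6: [-6,6]
  node 7: [-5,6]

23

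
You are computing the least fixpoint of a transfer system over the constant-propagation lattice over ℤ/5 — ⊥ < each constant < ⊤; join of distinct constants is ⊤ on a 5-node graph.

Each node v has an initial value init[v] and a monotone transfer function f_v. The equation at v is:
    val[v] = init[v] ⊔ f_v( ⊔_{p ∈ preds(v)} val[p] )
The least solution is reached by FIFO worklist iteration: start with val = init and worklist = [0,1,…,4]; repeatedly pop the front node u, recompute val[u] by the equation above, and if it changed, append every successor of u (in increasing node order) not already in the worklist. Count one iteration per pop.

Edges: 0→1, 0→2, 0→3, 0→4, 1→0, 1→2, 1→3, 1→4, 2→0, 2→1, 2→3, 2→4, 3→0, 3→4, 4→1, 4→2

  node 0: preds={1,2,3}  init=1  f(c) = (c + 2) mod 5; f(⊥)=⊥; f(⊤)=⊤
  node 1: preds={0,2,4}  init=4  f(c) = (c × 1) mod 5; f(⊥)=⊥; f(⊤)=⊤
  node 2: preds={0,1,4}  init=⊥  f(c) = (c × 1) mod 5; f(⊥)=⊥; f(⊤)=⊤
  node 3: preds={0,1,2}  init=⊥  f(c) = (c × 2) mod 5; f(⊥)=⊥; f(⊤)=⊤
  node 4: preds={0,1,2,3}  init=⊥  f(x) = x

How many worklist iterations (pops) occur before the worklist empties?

10

Worklist (10 pops):
  #1 pop 0: in=4 → 1 (no change)
  #2 pop 1: in=1 → ⊤ (was 4); enqueue [0]
  #3 pop 2: in=⊤ → ⊤ (was ⊥); enqueue [1]
  #4 pop 3: in=⊤ → ⊤ (was ⊥); enqueue []
  #5 pop 4: in=⊤ → ⊤ (was ⊥); enqueue [2]
  #6 pop 0: in=⊤ → ⊤ (was 1); enqueue [3,4]
  #7 pop 1: in=⊤ → ⊤ (no change)
  #8 pop 2: in=⊤ → ⊤ (no change)
  #9 pop 3: in=⊤ → ⊤ (no change)
  #10 pop 4: in=⊤ → ⊤ (no change)

Fixpoint:
  val[0] = ⊤
  val[1] = ⊤
  val[2] = ⊤
  val[3] = ⊤
  val[4] = ⊤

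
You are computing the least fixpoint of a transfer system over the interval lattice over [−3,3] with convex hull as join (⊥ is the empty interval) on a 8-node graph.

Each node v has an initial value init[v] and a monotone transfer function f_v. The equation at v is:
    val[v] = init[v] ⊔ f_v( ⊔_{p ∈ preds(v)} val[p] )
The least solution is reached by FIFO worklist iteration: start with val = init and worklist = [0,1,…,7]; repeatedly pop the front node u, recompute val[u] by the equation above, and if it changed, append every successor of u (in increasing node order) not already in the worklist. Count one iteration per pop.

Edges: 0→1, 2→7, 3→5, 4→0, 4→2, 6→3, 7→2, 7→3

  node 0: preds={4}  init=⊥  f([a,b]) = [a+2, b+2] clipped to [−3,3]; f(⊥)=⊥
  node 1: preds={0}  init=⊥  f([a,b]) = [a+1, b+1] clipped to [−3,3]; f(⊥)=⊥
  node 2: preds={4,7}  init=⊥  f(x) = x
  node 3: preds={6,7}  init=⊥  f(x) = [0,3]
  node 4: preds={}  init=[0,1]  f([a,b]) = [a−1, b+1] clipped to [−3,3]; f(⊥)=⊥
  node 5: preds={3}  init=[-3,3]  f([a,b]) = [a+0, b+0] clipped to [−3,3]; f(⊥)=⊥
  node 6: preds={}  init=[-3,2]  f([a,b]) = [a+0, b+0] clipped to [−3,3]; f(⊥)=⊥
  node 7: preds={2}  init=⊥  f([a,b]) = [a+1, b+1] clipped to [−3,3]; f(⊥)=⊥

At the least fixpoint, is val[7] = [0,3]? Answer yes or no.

no

Worklist (14 pops):
  #1 pop 0: in=[0,1] → [2,3] (was ⊥); enqueue []
  #2 pop 1: in=[2,3] → [3,3] (was ⊥); enqueue []
  #3 pop 2: in=[0,1] → [0,1] (was ⊥); enqueue []
  #4 pop 3: in=[-3,2] → [0,3] (was ⊥); enqueue []
  #5 pop 4: in=⊥ → [0,1] (no change)
  #6 pop 5: in=[0,3] → [-3,3] (no change)
  #7 pop 6: in=⊥ → [-3,2] (no change)
  #8 pop 7: in=[0,1] → [1,2] (was ⊥); enqueue [2,3]
  #9 pop 2: in=[0,2] → [0,2] (was [0,1]); enqueue [7]
  #10 pop 3: in=[-3,2] → [0,3] (no change)
  #11 pop 7: in=[0,2] → [1,3] (was [1,2]); enqueue [2,3]
  #12 pop 2: in=[0,3] → [0,3] (was [0,2]); enqueue [7]
  #13 pop 3: in=[-3,3] → [0,3] (no change)
  #14 pop 7: in=[0,3] → [1,3] (no change)

Fixpoint:
  val[0] = [2,3]
  val[1] = [3,3]
  val[2] = [0,3]
  val[3] = [0,3]
  val[4] = [0,1]
  val[5] = [-3,3]
  val[6] = [-3,2]
  val[7] = [1,3]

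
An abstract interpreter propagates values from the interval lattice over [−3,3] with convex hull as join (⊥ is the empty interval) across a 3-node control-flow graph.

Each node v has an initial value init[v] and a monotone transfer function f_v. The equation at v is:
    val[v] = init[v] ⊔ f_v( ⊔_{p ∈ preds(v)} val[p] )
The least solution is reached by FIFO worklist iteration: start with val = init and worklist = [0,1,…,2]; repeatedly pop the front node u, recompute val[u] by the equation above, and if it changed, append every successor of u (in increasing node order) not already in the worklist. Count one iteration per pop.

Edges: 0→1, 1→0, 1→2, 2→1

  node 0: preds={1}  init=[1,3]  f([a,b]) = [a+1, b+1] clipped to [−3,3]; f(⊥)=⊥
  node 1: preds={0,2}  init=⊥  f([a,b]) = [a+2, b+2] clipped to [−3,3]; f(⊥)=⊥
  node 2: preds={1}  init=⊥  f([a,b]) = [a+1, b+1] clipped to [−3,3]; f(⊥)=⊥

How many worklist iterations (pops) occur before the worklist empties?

Worklist (5 pops):
  #1 pop 0: in=⊥ → [1,3] (no change)
  #2 pop 1: in=[1,3] → [3,3] (was ⊥); enqueue [0]
  #3 pop 2: in=[3,3] → [3,3] (was ⊥); enqueue [1]
  #4 pop 0: in=[3,3] → [1,3] (no change)
  #5 pop 1: in=[1,3] → [3,3] (no change)

Fixpoint:
  val[0] = [1,3]
  val[1] = [3,3]
  val[2] = [3,3]

5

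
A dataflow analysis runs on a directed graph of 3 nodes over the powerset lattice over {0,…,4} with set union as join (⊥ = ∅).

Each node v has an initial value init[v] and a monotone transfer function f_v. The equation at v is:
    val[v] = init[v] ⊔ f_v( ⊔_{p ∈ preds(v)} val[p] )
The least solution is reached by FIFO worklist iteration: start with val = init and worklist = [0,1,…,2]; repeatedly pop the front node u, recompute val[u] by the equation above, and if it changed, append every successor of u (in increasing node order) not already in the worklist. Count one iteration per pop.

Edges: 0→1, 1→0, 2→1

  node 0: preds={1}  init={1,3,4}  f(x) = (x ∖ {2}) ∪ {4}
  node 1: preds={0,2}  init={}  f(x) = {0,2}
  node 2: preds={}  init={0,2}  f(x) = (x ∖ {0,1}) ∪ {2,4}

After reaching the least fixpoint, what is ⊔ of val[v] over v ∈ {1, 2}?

Trace (5 dequeues):
  [1] u=0 | in {} | out {1,3,4} | ==
  [2] u=1 | in {0,1,2,3,4} | out {0,2} | prev {} | push {0}
  [3] u=2 | in {} | out {0,2,4} | prev {0,2} | push {1}
  [4] u=0 | in {0,2} | out {0,1,3,4} | prev {1,3,4} | push {}
  [5] u=1 | in {0,1,2,3,4} | out {0,2} | ==

Converged values:
  [0] {0,1,3,4}
  [1] {0,2}
  [2] {0,2,4}

{0,2,4}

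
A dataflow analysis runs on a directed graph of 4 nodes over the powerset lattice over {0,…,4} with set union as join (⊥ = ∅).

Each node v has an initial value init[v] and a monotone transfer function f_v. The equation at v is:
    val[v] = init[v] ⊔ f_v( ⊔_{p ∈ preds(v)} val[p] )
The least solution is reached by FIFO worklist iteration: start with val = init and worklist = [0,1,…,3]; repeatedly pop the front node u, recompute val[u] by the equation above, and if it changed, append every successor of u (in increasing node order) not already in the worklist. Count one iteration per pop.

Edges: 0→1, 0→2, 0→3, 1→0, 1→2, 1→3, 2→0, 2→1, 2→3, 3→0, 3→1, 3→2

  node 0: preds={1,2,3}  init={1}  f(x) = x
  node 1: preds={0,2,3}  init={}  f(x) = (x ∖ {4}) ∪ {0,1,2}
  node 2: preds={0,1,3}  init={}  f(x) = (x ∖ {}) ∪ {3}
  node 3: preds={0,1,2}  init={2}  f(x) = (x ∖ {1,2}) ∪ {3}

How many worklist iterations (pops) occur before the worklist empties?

9

Iteration log — 9 steps:
  step 1. node 0  ⊔preds={2}  new={1,2}  old={1}  +wl: 
  step 2. node 1  ⊔preds={1,2}  new={0,1,2}  old={}  +wl: 0
  step 3. node 2  ⊔preds={0,1,2}  new={0,1,2,3}  old={}  +wl: 1
  step 4. node 3  ⊔preds={0,1,2,3}  new={0,2,3}  old={2}  +wl: 2
  step 5. node 0  ⊔preds={0,1,2,3}  new={0,1,2,3}  old={1,2}  +wl: 3
  step 6. node 1  ⊔preds={0,1,2,3}  new={0,1,2,3}  old={0,1,2}  +wl: 0
  step 7. node 2  ⊔preds={0,1,2,3}  new={0,1,2,3}  stable
  step 8. node 3  ⊔preds={0,1,2,3}  new={0,2,3}  stable
  step 9. node 0  ⊔preds={0,1,2,3}  new={0,1,2,3}  stable

Least fixpoint reached:
  node 0: {0,1,2,3}
  node 1: {0,1,2,3}
  node 2: {0,1,2,3}
  node 3: {0,2,3}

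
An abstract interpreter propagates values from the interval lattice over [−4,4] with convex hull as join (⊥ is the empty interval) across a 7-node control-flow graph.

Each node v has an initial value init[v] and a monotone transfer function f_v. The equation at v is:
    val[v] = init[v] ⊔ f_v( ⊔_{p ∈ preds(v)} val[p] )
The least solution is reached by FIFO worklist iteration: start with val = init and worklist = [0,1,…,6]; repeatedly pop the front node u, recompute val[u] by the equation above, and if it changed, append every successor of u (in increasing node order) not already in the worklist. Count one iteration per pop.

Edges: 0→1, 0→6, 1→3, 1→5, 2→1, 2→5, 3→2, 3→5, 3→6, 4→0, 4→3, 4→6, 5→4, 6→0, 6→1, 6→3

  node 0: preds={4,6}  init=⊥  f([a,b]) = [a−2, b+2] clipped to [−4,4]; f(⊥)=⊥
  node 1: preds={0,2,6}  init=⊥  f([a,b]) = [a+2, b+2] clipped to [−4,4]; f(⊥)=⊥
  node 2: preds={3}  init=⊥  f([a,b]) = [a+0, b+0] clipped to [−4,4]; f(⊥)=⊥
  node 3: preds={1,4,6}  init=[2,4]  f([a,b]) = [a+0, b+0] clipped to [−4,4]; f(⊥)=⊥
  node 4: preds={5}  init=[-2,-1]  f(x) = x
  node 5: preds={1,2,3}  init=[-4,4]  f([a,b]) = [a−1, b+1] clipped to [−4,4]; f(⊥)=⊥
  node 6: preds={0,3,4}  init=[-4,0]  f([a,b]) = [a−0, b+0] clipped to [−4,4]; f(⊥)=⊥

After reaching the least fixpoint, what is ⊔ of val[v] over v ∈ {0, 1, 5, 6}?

Worklist (14 pops):
  #1 pop 0: in=[-4,0] → [-4,2] (was ⊥); enqueue []
  #2 pop 1: in=[-4,2] → [-2,4] (was ⊥); enqueue []
  #3 pop 2: in=[2,4] → [2,4] (was ⊥); enqueue [1]
  #4 pop 3: in=[-4,4] → [-4,4] (was [2,4]); enqueue [2]
  #5 pop 4: in=[-4,4] → [-4,4] (was [-2,-1]); enqueue [0,3]
  #6 pop 5: in=[-4,4] → [-4,4] (no change)
  #7 pop 6: in=[-4,4] → [-4,4] (was [-4,0]); enqueue []
  #8 pop 1: in=[-4,4] → [-2,4] (no change)
  #9 pop 2: in=[-4,4] → [-4,4] (was [2,4]); enqueue [1,5]
  #10 pop 0: in=[-4,4] → [-4,4] (was [-4,2]); enqueue [6]
  #11 pop 3: in=[-4,4] → [-4,4] (no change)
  #12 pop 1: in=[-4,4] → [-2,4] (no change)
  #13 pop 5: in=[-4,4] → [-4,4] (no change)
  #14 pop 6: in=[-4,4] → [-4,4] (no change)

Fixpoint:
  val[0] = [-4,4]
  val[1] = [-2,4]
  val[2] = [-4,4]
  val[3] = [-4,4]
  val[4] = [-4,4]
  val[5] = [-4,4]
  val[6] = [-4,4]

[-4,4]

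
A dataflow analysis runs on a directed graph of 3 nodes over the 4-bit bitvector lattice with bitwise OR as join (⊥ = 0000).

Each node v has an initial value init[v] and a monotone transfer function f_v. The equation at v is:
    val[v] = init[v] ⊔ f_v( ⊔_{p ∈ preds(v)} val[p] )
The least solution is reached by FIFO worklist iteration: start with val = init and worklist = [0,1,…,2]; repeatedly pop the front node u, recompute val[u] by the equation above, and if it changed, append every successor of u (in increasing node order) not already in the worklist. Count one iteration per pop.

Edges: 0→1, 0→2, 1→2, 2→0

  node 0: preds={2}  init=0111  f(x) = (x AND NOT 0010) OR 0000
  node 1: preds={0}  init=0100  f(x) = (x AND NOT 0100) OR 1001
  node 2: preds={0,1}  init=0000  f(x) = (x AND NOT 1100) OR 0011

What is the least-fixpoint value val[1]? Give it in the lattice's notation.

Worklist (4 pops):
  #1 pop 0: in=0000 → 0111 (no change)
  #2 pop 1: in=0111 → 1111 (was 0100); enqueue []
  #3 pop 2: in=1111 → 0011 (was 0000); enqueue [0]
  #4 pop 0: in=0011 → 0111 (no change)

Fixpoint:
  val[0] = 0111
  val[1] = 1111
  val[2] = 0011

1111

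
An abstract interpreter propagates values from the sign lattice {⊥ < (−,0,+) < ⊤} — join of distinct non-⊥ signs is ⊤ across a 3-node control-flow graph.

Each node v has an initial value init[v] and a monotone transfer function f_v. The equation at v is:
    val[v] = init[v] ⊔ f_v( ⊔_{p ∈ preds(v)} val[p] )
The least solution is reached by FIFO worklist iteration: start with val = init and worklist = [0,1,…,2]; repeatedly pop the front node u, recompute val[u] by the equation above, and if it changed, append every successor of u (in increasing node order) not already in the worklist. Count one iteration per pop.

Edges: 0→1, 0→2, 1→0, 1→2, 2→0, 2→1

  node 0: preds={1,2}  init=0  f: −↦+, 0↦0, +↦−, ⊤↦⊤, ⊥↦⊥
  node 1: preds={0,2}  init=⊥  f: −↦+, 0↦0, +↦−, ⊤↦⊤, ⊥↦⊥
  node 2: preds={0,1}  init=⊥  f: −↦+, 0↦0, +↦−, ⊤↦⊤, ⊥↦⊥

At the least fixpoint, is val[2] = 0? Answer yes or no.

yes

Worklist (5 pops):
  #1 pop 0: in=⊥ → 0 (no change)
  #2 pop 1: in=0 → 0 (was ⊥); enqueue [0]
  #3 pop 2: in=0 → 0 (was ⊥); enqueue [1]
  #4 pop 0: in=0 → 0 (no change)
  #5 pop 1: in=0 → 0 (no change)

Fixpoint:
  val[0] = 0
  val[1] = 0
  val[2] = 0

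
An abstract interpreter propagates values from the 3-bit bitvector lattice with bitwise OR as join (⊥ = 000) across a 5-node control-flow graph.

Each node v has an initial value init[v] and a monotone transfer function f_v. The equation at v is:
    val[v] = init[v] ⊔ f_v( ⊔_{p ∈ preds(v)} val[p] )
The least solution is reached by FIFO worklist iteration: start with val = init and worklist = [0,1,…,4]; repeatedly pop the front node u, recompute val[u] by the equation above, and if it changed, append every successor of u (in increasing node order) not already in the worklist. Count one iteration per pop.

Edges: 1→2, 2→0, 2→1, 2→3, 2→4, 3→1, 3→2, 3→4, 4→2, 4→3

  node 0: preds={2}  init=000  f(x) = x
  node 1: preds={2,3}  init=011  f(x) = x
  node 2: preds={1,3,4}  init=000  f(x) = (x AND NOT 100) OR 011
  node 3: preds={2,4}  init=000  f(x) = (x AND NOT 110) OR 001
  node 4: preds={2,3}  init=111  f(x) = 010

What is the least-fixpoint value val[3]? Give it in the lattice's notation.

Iteration log — 8 steps:
  step 1. node 0  ⊔preds=000  new=000  stable
  step 2. node 1  ⊔preds=000  new=011  stable
  step 3. node 2  ⊔preds=111  new=011  old=000  +wl: 0,1
  step 4. node 3  ⊔preds=111  new=001  old=000  +wl: 2
  step 5. node 4  ⊔preds=011  new=111  stable
  step 6. node 0  ⊔preds=011  new=011  old=000  +wl: 
  step 7. node 1  ⊔preds=011  new=011  stable
  step 8. node 2  ⊔preds=111  new=011  stable

Least fixpoint reached:
  node 0: 011
  node 1: 011
  node 2: 011
  node 3: 001
  node 4: 111

001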